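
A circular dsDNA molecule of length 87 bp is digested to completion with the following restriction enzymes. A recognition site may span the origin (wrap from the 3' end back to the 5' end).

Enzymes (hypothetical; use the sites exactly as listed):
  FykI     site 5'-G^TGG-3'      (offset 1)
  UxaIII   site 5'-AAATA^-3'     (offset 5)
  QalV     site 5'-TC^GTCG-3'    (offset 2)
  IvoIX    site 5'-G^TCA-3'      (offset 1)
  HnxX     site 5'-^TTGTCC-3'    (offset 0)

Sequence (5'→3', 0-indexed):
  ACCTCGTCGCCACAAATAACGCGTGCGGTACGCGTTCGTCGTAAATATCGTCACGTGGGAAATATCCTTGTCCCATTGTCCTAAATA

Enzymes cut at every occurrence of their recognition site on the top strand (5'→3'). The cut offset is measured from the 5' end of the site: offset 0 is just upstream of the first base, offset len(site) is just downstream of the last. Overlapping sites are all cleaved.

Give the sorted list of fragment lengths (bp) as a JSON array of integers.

Per-enzyme occurrences:
  FykI (GTGG, off=1): starts [54] → cuts [55]
  UxaIII (AAATA, off=5): starts [13, 42, 59, 82] → cuts [0, 18, 47, 64]
  QalV (TCGTCG, off=2): starts [3, 35] → cuts [5, 37]
  IvoIX (GTCA, off=1): starts [49] → cuts [50]
  HnxX (TTGTCC, off=0): starts [67, 75] → cuts [67, 75]

All cut coordinates (distinct, sorted): [0, 5, 18, 37, 47, 50, 55, 64, 67, 75]

Fragments:
  0→5: 5 bp
  5→18: 13 bp
  18→37: 19 bp
  37→47: 10 bp
  47→50: 3 bp
  50→55: 5 bp
  55→64: 9 bp
  64→67: 3 bp
  67→75: 8 bp
  75→0 (wrap): 87-75+0 = 12 bp

[3,3,5,5,8,9,10,12,13,19]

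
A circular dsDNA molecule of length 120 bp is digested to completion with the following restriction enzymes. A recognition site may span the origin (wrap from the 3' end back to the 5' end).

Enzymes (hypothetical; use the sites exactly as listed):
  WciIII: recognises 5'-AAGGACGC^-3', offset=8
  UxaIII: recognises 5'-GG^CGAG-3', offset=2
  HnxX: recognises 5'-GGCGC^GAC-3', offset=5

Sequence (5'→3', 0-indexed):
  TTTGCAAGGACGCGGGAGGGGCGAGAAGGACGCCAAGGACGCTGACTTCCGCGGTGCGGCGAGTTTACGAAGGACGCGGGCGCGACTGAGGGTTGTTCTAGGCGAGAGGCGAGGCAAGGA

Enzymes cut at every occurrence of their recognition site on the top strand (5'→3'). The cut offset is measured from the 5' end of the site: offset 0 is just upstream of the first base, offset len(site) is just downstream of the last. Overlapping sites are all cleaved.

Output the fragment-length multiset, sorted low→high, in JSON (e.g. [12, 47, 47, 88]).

[6,7,8,9,12,17,18,19,24]

Per-enzyme occurrences:
  WciIII (AAGGACGC, off=8): starts [5, 25, 34, 69] → cuts [13, 33, 42, 77]
  UxaIII (GGCGAG, off=2): starts [19, 57, 100, 107] → cuts [21, 59, 102, 109]
  HnxX (GGCGCGAC, off=5): starts [78] → cuts [83]

Pooled cuts: [13, 21, 33, 42, 59, 77, 83, 102, 109]

Fragments:
  13→21: 8 bp
  21→33: 12 bp
  33→42: 9 bp
  42→59: 17 bp
  59→77: 18 bp
  77→83: 6 bp
  83→102: 19 bp
  102→109: 7 bp
  109→13 (wrap): 120-109+13 = 24 bp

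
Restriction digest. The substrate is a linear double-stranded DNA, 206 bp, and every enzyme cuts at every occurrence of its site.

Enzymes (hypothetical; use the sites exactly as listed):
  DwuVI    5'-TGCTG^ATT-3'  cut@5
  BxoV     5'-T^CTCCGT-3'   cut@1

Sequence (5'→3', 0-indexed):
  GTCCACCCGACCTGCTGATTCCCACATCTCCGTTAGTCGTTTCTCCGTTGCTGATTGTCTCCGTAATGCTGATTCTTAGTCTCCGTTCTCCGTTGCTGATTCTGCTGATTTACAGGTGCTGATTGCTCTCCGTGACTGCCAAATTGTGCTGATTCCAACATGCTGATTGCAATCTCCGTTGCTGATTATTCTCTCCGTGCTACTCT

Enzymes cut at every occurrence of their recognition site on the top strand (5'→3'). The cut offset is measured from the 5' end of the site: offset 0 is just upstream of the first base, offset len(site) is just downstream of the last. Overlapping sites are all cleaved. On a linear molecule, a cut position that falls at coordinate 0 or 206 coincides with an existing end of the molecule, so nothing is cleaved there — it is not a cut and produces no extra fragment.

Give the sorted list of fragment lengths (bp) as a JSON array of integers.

[5,6,7,8,8,9,9,10,11,11,11,13,14,14,14,15,17,24]

Site scan:
  DwuVI TGCTGATT/5: at [12, 48, 66, 93, 102, 116, 146, 160, 179] ⇒ [17, 53, 71, 98, 107, 121, 151, 165, 184]
  BxoV TCTCCGT/1: at [26, 41, 57, 79, 86, 126, 172, 191] ⇒ [27, 42, 58, 80, 87, 127, 173, 192]

All cut coordinates (distinct, sorted): [17, 27, 42, 53, 58, 71, 80, 87, 98, 107, 121, 127, 151, 165, 173, 184, 192]

Fragment lengths:
  [0,17): 17 bp
  [17,27): 10 bp
  [27,42): 15 bp
  [42,53): 11 bp
  [53,58): 5 bp
  [58,71): 13 bp
  [71,80): 9 bp
  [80,87): 7 bp
  [87,98): 11 bp
  [98,107): 9 bp
  [107,121): 14 bp
  [121,127): 6 bp
  [127,151): 24 bp
  [151,165): 14 bp
  [165,173): 8 bp
  [173,184): 11 bp
  [184,192): 8 bp
  [192,206): 14 bp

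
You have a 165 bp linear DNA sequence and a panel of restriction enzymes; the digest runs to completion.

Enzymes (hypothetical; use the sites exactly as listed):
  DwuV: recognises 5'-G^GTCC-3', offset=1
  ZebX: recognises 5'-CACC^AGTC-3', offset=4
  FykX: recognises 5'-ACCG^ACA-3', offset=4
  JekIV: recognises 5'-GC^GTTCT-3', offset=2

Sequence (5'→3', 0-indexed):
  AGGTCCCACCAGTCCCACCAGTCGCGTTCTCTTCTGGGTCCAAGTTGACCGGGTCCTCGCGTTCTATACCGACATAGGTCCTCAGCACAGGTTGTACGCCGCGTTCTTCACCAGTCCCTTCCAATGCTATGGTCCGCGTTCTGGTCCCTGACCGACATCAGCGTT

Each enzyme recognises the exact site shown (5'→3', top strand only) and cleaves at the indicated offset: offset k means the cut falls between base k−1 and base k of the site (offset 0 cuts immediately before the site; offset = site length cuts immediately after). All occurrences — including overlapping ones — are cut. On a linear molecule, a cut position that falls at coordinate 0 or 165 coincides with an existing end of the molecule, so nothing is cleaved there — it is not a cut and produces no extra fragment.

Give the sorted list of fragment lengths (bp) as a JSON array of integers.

Scan for sites:
  DwuV (GGTCC, off=1): starts [1, 36, 51, 76, 130, 142] → cuts [2, 37, 52, 77, 131, 143]
  ZebX (CACCAGTC, off=4): starts [6, 15, 108] → cuts [10, 19, 112]
  FykX (ACCGACA, off=4): starts [67, 150] → cuts [71, 154]
  JekIV (GCGTTCT, off=2): starts [23, 58, 100, 135] → cuts [25, 60, 102, 137]

All cut coordinates (distinct, sorted): [2, 10, 19, 25, 37, 52, 60, 71, 77, 102, 112, 131, 137, 143, 154]

Fragment lengths:
  [0,2): 2 bp
  [2,10): 8 bp
  [10,19): 9 bp
  [19,25): 6 bp
  [25,37): 12 bp
  [37,52): 15 bp
  [52,60): 8 bp
  [60,71): 11 bp
  [71,77): 6 bp
  [77,102): 25 bp
  [102,112): 10 bp
  [112,131): 19 bp
  [131,137): 6 bp
  [137,143): 6 bp
  [143,154): 11 bp
  [154,165): 11 bp

[2,6,6,6,6,8,8,9,10,11,11,11,12,15,19,25]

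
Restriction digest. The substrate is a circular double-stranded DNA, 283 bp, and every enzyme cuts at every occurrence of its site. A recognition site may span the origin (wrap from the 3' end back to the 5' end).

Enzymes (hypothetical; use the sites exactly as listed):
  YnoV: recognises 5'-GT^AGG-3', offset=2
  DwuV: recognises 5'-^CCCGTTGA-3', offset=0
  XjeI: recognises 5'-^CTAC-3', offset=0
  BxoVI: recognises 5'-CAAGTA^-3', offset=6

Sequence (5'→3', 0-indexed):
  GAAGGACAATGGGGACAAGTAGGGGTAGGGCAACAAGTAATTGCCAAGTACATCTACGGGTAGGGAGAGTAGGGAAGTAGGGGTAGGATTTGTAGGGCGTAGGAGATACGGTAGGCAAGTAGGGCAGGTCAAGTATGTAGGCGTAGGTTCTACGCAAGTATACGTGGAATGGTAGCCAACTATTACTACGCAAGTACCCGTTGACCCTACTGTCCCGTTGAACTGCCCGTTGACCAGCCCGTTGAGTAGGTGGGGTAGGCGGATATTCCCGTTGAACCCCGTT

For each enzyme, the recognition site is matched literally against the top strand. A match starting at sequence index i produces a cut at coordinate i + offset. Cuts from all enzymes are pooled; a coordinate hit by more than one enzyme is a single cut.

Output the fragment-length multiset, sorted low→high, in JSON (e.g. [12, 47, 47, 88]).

[1,1,3,3,5,5,6,6,7,7,8,8,8,9,9,9,10,10,10,11,11,11,11,12,12,12,13,14,25,26]

Per-enzyme occurrences:
  YnoV (GTAGG, off=2): starts [18, 24, 59, 68, 76, 82, 91, 98, 110, 118, 136, 142, 245, 254] → cuts [20, 26, 61, 70, 78, 84, 93, 100, 112, 120, 138, 144, 247, 256]
  DwuV (CCCGTTGA, off=0): starts [196, 213, 225, 237, 267, 277] → cuts [196, 213, 225, 237, 267, 277]
  XjeI (CTAC, off=0): starts [53, 149, 185, 206] → cuts [53, 149, 185, 206]
  BxoVI (CAAGTA, off=6): starts [15, 33, 44, 115, 129, 154, 190] → cuts [21, 39, 50, 121, 135, 160, 196]

All cut coordinates (distinct, sorted): [20, 21, 26, 39, 50, 53, 61, 70, 78, 84, 93, 100, 112, 120, 121, 135, 138, 144, 149, 160, 185, 196, 206, 213, 225, 237, 247, 256, 267, 277]

Fragment lengths:
  20→21: 1 bp
  21→26: 5 bp
  26→39: 13 bp
  39→50: 11 bp
  50→53: 3 bp
  53→61: 8 bp
  61→70: 9 bp
  70→78: 8 bp
  78→84: 6 bp
  84→93: 9 bp
  93→100: 7 bp
  100→112: 12 bp
  112→120: 8 bp
  120→121: 1 bp
  121→135: 14 bp
  135→138: 3 bp
  138→144: 6 bp
  144→149: 5 bp
  149→160: 11 bp
  160→185: 25 bp
  185→196: 11 bp
  196→206: 10 bp
  206→213: 7 bp
  213→225: 12 bp
  225→237: 12 bp
  237→247: 10 bp
  247→256: 9 bp
  256→267: 11 bp
  267→277: 10 bp
  277→20 (wrap): 283-277+20 = 26 bp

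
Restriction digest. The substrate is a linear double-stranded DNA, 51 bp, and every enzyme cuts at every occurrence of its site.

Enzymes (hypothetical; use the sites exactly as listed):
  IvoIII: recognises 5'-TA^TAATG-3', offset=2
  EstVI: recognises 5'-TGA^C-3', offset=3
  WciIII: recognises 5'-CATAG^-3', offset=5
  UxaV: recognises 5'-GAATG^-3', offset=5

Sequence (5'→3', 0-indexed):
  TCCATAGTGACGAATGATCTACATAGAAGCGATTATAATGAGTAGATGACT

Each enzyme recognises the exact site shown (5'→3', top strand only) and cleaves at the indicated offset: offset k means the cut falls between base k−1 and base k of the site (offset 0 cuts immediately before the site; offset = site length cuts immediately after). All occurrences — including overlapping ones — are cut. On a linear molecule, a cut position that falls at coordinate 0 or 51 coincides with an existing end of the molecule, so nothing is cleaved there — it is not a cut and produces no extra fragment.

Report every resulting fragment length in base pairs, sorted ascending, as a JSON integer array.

[2,3,6,7,9,10,14]

Per-enzyme occurrences:
  IvoIII (TATAATG, off=2): starts [33] → cuts [35]
  EstVI (TGAC, off=3): starts [7, 46] → cuts [10, 49]
  WciIII (CATAG, off=5): starts [2, 21] → cuts [7, 26]
  UxaV (GAATG, off=5): starts [11] → cuts [16]

Pooled cuts: [7, 10, 16, 26, 35, 49]

Fragments:
  [0,7): 7 bp
  [7,10): 3 bp
  [10,16): 6 bp
  [16,26): 10 bp
  [26,35): 9 bp
  [35,49): 14 bp
  [49,51): 2 bp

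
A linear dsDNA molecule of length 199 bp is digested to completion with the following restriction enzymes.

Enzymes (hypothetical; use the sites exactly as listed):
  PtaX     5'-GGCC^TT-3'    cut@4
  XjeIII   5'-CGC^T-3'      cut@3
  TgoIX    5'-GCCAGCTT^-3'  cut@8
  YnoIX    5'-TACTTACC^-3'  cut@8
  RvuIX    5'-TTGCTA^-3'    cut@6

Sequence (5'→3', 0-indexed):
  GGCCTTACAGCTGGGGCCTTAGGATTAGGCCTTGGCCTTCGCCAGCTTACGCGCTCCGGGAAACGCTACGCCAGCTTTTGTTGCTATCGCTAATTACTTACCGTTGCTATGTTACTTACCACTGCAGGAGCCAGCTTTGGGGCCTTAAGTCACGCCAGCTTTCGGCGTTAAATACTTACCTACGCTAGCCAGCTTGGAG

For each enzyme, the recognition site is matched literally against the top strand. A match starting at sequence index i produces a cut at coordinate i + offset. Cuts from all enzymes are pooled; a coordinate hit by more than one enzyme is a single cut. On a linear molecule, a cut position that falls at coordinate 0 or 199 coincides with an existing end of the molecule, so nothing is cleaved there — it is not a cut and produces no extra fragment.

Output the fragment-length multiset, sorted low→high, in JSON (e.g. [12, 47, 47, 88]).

[4,4,4,5,6,6,7,7,9,10,11,11,11,12,12,13,14,17,17,19]

Site scan:
  PtaX GGCCTT/4: at [0, 14, 27, 33, 140] ⇒ [4, 18, 31, 37, 144]
  XjeIII CGCT/3: at [51, 63, 87, 182] ⇒ [54, 66, 90, 185]
  TgoIX GCCAGCTT/8: at [40, 69, 129, 153, 187] ⇒ [48, 77, 137, 161, 195]
  YnoIX TACTTACC/8: at [94, 112, 172] ⇒ [102, 120, 180]
  RvuIX TTGCTA/6: at [80, 103] ⇒ [86, 109]

Pooled cuts: [4, 18, 31, 37, 48, 54, 66, 77, 86, 90, 102, 109, 120, 137, 144, 161, 180, 185, 195]

Fragment lengths:
  [0,4): 4 bp
  [4,18): 14 bp
  [18,31): 13 bp
  [31,37): 6 bp
  [37,48): 11 bp
  [48,54): 6 bp
  [54,66): 12 bp
  [66,77): 11 bp
  [77,86): 9 bp
  [86,90): 4 bp
  [90,102): 12 bp
  [102,109): 7 bp
  [109,120): 11 bp
  [120,137): 17 bp
  [137,144): 7 bp
  [144,161): 17 bp
  [161,180): 19 bp
  [180,185): 5 bp
  [185,195): 10 bp
  [195,199): 4 bp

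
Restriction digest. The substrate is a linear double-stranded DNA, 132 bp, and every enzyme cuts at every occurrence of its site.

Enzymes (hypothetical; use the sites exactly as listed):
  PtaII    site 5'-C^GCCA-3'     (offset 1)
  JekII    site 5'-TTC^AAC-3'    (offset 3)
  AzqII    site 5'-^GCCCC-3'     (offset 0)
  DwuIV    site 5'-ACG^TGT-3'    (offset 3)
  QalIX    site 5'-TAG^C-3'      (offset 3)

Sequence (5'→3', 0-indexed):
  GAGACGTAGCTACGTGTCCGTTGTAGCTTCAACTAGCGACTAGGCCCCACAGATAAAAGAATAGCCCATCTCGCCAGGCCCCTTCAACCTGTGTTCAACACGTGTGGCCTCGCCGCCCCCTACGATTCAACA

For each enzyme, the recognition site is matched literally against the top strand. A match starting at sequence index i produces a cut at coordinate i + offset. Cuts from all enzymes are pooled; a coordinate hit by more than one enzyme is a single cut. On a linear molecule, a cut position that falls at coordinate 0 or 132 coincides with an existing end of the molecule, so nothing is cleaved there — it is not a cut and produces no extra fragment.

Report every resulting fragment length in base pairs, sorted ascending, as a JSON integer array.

[4,4,5,5,6,6,7,8,8,9,11,12,12,14,21]

Scan for sites:
  PtaII CGCCA/1: at [71] ⇒ [72]
  JekII TTCAAC/3: at [27, 82, 93, 125] ⇒ [30, 85, 96, 128]
  AzqII GCCCC/0: at [43, 77, 114] ⇒ [43, 77, 114]
  DwuIV ACGTGT/3: at [11, 99] ⇒ [14, 102]
  QalIX TAGC/3: at [6, 23, 33, 61] ⇒ [9, 26, 36, 64]

Pooled cuts: [9, 14, 26, 30, 36, 43, 64, 72, 77, 85, 96, 102, 114, 128]

Fragment lengths:
  [0,9): 9 bp
  [9,14): 5 bp
  [14,26): 12 bp
  [26,30): 4 bp
  [30,36): 6 bp
  [36,43): 7 bp
  [43,64): 21 bp
  [64,72): 8 bp
  [72,77): 5 bp
  [77,85): 8 bp
  [85,96): 11 bp
  [96,102): 6 bp
  [102,114): 12 bp
  [114,128): 14 bp
  [128,132): 4 bp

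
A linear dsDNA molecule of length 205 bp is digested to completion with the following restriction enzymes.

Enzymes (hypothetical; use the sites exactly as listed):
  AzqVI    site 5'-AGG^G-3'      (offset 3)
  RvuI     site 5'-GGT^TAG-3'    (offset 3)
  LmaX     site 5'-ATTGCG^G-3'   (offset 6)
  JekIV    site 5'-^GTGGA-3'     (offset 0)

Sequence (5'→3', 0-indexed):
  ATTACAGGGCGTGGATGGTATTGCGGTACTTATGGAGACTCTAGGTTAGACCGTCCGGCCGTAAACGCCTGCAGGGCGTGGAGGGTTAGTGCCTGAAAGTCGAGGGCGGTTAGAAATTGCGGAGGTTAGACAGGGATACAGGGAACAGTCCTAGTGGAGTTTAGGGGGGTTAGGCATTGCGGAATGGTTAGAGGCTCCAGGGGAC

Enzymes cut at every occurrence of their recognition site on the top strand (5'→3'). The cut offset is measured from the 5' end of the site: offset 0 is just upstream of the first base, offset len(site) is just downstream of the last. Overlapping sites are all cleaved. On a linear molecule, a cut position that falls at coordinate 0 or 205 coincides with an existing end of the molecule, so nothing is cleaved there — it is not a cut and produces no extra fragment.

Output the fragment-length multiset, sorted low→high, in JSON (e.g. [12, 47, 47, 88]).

[2,2,2,4,5,5,5,7,7,8,8,8,11,11,11,12,13,15,19,21,29]

Scan for sites:
  AzqVI (AGGG, off=3): starts [5, 72, 81, 102, 131, 139, 162, 198] → cuts [8, 75, 84, 105, 134, 142, 165, 201]
  RvuI (GGTTAG, off=3): starts [43, 83, 107, 123, 167, 185] → cuts [46, 86, 110, 126, 170, 188]
  LmaX (ATTGCGG, off=6): starts [19, 115, 175] → cuts [25, 121, 181]
  JekIV (GTGGA, off=0): starts [10, 77, 153] → cuts [10, 77, 153]

Pooled cuts: [8, 10, 25, 46, 75, 77, 84, 86, 105, 110, 121, 126, 134, 142, 153, 165, 170, 181, 188, 201]

Fragment lengths:
  [0,8): 8 bp
  [8,10): 2 bp
  [10,25): 15 bp
  [25,46): 21 bp
  [46,75): 29 bp
  [75,77): 2 bp
  [77,84): 7 bp
  [84,86): 2 bp
  [86,105): 19 bp
  [105,110): 5 bp
  [110,121): 11 bp
  [121,126): 5 bp
  [126,134): 8 bp
  [134,142): 8 bp
  [142,153): 11 bp
  [153,165): 12 bp
  [165,170): 5 bp
  [170,181): 11 bp
  [181,188): 7 bp
  [188,201): 13 bp
  [201,205): 4 bp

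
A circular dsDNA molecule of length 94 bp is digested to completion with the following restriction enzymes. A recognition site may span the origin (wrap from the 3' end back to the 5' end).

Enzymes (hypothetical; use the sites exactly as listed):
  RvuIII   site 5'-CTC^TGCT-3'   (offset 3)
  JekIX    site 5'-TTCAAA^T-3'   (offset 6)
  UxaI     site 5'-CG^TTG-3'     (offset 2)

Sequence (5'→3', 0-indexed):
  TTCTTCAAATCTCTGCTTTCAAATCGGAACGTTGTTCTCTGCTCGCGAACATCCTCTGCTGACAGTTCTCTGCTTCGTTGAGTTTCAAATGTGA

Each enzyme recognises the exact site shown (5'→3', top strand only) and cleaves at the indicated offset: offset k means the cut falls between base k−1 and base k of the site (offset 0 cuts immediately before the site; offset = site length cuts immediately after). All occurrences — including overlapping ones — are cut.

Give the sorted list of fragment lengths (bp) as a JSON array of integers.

Scan for sites:
  RvuIII (CTCTGCT, off=3): starts [10, 36, 53, 67] → cuts [13, 39, 56, 70]
  JekIX (TTCAAAT, off=6): starts [3, 17, 83] → cuts [9, 23, 89]
  UxaI (CGTTG, off=2): starts [29, 75] → cuts [31, 77]

All cut coordinates (distinct, sorted): [9, 13, 23, 31, 39, 56, 70, 77, 89]

Fragment lengths:
  9→13: 4 bp
  13→23: 10 bp
  23→31: 8 bp
  31→39: 8 bp
  39→56: 17 bp
  56→70: 14 bp
  70→77: 7 bp
  77→89: 12 bp
  89→9 (wrap): 94-89+9 = 14 bp

[4,7,8,8,10,12,14,14,17]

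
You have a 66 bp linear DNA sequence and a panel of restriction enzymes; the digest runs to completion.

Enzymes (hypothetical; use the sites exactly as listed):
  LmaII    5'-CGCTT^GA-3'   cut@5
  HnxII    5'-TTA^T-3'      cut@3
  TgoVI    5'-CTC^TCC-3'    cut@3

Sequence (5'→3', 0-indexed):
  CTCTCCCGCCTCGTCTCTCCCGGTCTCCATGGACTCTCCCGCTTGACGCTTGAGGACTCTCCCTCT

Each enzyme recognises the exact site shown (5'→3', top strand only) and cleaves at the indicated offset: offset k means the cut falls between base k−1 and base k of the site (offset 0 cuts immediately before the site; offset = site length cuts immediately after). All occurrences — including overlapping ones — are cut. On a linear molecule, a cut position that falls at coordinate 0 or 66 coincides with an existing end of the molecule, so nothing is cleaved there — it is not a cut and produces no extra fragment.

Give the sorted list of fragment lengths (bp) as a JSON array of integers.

Scan for sites:
  LmaII CGCTTGA/5: at [39, 46] ⇒ [44, 51]
  HnxII (TTAT, off=3): no sites
  TgoVI CTCTCC/3: at [0, 14, 33, 56] ⇒ [3, 17, 36, 59]

Pooled cuts: [3, 17, 36, 44, 51, 59]

Fragment lengths:
  [0,3): 3 bp
  [3,17): 14 bp
  [17,36): 19 bp
  [36,44): 8 bp
  [44,51): 7 bp
  [51,59): 8 bp
  [59,66): 7 bp

[3,7,7,8,8,14,19]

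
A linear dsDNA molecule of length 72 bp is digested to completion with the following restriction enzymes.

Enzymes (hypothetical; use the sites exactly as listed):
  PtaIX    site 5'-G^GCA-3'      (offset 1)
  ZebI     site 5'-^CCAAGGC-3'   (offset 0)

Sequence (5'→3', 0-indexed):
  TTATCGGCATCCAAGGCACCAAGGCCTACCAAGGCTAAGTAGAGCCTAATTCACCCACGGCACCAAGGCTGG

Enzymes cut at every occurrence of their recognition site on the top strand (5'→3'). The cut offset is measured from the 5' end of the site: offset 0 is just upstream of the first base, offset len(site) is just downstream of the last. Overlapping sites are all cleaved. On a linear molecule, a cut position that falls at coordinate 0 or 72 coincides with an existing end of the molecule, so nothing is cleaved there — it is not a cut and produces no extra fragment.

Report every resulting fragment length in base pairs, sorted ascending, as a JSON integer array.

[3,3,4,5,6,10,10,31]

Per-enzyme occurrences:
  PtaIX (GGCA, off=1): starts [5, 14, 58] → cuts [6, 15, 59]
  ZebI (CCAAGGC, off=0): starts [10, 18, 28, 62] → cuts [10, 18, 28, 62]

Pooled cuts: [6, 10, 15, 18, 28, 59, 62]

Fragments:
  [0,6): 6 bp
  [6,10): 4 bp
  [10,15): 5 bp
  [15,18): 3 bp
  [18,28): 10 bp
  [28,59): 31 bp
  [59,62): 3 bp
  [62,72): 10 bp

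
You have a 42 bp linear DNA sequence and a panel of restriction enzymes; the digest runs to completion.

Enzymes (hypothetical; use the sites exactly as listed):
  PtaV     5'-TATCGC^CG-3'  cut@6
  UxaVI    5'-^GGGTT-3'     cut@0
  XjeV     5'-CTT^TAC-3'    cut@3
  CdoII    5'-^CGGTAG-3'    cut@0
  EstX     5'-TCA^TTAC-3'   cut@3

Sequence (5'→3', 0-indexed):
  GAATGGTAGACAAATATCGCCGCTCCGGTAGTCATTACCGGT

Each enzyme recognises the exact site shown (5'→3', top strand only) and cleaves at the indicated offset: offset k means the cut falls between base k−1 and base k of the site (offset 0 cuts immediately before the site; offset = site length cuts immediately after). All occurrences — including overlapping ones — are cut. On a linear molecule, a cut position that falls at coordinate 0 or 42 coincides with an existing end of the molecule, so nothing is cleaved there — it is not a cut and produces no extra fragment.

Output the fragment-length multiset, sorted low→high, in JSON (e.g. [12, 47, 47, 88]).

Scan for sites:
  PtaV (TATCGCCG, off=6): starts [14] → cuts [20]
  UxaVI (GGGTT, off=0): no sites
  XjeV (CTTTAC, off=3): no sites
  CdoII (CGGTAG, off=0): starts [25] → cuts [25]
  EstX (TCATTAC, off=3): starts [31] → cuts [34]

Pooled cuts: [20, 25, 34]

Fragments:
  [0,20): 20 bp
  [20,25): 5 bp
  [25,34): 9 bp
  [34,42): 8 bp

[5,8,9,20]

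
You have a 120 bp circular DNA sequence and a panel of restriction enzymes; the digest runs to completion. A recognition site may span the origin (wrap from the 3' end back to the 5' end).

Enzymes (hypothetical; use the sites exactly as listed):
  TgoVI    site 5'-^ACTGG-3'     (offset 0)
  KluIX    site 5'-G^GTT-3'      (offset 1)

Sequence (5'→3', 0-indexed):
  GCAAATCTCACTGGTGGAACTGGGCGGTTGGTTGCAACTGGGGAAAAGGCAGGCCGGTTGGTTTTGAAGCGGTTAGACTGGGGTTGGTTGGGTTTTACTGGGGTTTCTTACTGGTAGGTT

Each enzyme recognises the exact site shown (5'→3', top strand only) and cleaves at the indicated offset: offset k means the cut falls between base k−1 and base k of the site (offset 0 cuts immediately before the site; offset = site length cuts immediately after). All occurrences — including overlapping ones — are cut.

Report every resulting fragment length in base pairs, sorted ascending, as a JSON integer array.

Site scan:
  TgoVI (ACTGG, off=0): starts [9, 18, 36, 76, 96, 109] → cuts [9, 18, 36, 76, 96, 109]
  KluIX (GGTT, off=1): starts [25, 29, 55, 59, 70, 81, 85, 90, 101, 116] → cuts [26, 30, 56, 60, 71, 82, 86, 91, 102, 117]

Pooled cuts: [9, 18, 26, 30, 36, 56, 60, 71, 76, 82, 86, 91, 96, 102, 109, 117]

Fragments:
  9→18: 9 bp
  18→26: 8 bp
  26→30: 4 bp
  30→36: 6 bp
  36→56: 20 bp
  56→60: 4 bp
  60→71: 11 bp
  71→76: 5 bp
  76→82: 6 bp
  82→86: 4 bp
  86→91: 5 bp
  91→96: 5 bp
  96→102: 6 bp
  102→109: 7 bp
  109→117: 8 bp
  117→9 (wrap): 120-117+9 = 12 bp

[4,4,4,5,5,5,6,6,6,7,8,8,9,11,12,20]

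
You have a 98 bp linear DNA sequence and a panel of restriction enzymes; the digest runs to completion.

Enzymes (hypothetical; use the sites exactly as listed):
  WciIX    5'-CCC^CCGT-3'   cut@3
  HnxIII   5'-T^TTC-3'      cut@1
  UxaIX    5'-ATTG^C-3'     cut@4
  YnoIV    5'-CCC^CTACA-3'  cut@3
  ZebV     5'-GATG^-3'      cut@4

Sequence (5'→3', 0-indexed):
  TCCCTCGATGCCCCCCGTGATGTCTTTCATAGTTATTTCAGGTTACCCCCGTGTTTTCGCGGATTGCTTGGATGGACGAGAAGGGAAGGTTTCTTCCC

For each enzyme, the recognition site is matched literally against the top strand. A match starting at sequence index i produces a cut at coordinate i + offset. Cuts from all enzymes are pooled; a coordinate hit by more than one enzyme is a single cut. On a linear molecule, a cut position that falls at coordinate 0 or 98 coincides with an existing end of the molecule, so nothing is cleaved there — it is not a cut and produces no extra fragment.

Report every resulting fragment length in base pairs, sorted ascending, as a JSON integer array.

Scan for sites:
  WciIX CCCCCGT/3: at [11, 45] ⇒ [14, 48]
  HnxIII TTTC/1: at [24, 35, 54, 89] ⇒ [25, 36, 55, 90]
  UxaIX ATTGC/4: at [62] ⇒ [66]
  YnoIV (CCCCTACA, off=3): no sites
  ZebV GATG/4: at [6, 18, 70] ⇒ [10, 22, 74]

Pooled cuts: [10, 14, 22, 25, 36, 48, 55, 66, 74, 90]

Fragments:
  [0,10): 10 bp
  [10,14): 4 bp
  [14,22): 8 bp
  [22,25): 3 bp
  [25,36): 11 bp
  [36,48): 12 bp
  [48,55): 7 bp
  [55,66): 11 bp
  [66,74): 8 bp
  [74,90): 16 bp
  [90,98): 8 bp

[3,4,7,8,8,8,10,11,11,12,16]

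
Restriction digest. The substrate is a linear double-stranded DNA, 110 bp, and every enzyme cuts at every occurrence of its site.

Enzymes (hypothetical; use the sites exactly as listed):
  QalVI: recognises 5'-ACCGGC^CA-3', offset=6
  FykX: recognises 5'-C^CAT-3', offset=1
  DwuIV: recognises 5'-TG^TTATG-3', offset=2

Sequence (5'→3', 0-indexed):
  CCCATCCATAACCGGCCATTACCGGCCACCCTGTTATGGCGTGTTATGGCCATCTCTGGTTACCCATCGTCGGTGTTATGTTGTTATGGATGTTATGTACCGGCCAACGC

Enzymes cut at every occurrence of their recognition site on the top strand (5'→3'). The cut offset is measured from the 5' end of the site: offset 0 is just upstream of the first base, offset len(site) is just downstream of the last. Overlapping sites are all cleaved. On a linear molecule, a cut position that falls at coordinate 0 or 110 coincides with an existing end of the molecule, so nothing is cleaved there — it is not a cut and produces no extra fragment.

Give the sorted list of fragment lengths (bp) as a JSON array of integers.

Site scan:
  QalVI (ACCGGCCA, off=6): starts [10, 20, 98] → cuts [16, 26, 104]
  FykX (CCAT, off=1): starts [1, 5, 15, 49, 63] → cuts [2, 6, 16, 50, 64]
  DwuIV (TGTTATG, off=2): starts [31, 41, 73, 81, 90] → cuts [33, 43, 75, 83, 92]

Pooled cuts: [2, 6, 16, 26, 33, 43, 50, 64, 75, 83, 92, 104]

Fragment lengths:
  [0,2): 2 bp
  [2,6): 4 bp
  [6,16): 10 bp
  [16,26): 10 bp
  [26,33): 7 bp
  [33,43): 10 bp
  [43,50): 7 bp
  [50,64): 14 bp
  [64,75): 11 bp
  [75,83): 8 bp
  [83,92): 9 bp
  [92,104): 12 bp
  [104,110): 6 bp

[2,4,6,7,7,8,9,10,10,10,11,12,14]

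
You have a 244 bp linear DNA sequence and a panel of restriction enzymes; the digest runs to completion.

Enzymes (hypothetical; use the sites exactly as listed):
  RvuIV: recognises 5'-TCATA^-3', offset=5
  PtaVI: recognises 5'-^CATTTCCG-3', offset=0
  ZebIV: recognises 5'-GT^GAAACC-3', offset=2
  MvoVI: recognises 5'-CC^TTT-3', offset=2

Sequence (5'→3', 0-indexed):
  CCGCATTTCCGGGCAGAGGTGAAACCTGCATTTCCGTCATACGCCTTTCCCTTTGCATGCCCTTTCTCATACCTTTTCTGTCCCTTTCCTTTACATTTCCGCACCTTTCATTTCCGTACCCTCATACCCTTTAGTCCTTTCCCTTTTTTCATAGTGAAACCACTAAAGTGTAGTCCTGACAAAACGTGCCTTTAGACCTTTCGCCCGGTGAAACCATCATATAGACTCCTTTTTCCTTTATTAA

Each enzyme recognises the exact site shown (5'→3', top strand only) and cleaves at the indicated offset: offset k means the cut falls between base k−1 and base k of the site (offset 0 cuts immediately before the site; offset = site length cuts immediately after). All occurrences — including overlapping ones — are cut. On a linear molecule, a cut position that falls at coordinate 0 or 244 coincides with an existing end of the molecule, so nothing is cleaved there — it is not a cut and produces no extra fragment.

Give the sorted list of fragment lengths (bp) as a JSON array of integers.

Scan for sites:
  RvuIV (TCATA, off=5): starts [36, 66, 121, 148, 216] → cuts [41, 71, 126, 153, 221]
  PtaVI (CATTTCCG, off=0): starts [3, 28, 93, 108] → cuts [3, 28, 93, 108]
  ZebIV (GTGAAACC, off=2): starts [18, 153, 207] → cuts [20, 155, 209]
  MvoVI (CCTTT, off=2): starts [43, 49, 60, 71, 82, 87, 103, 127, 135, 141, 188, 196, 227, 234] → cuts [45, 51, 62, 73, 84, 89, 105, 129, 137, 143, 190, 198, 229, 236]

All cut coordinates (distinct, sorted): [3, 20, 28, 41, 45, 51, 62, 71, 73, 84, 89, 93, 105, 108, 126, 129, 137, 143, 153, 155, 190, 198, 209, 221, 229, 236]

Fragments:
  [0,3): 3 bp
  [3,20): 17 bp
  [20,28): 8 bp
  [28,41): 13 bp
  [41,45): 4 bp
  [45,51): 6 bp
  [51,62): 11 bp
  [62,71): 9 bp
  [71,73): 2 bp
  [73,84): 11 bp
  [84,89): 5 bp
  [89,93): 4 bp
  [93,105): 12 bp
  [105,108): 3 bp
  [108,126): 18 bp
  [126,129): 3 bp
  [129,137): 8 bp
  [137,143): 6 bp
  [143,153): 10 bp
  [153,155): 2 bp
  [155,190): 35 bp
  [190,198): 8 bp
  [198,209): 11 bp
  [209,221): 12 bp
  [221,229): 8 bp
  [229,236): 7 bp
  [236,244): 8 bp

[2,2,3,3,3,4,4,5,6,6,7,8,8,8,8,8,9,10,11,11,11,12,12,13,17,18,35]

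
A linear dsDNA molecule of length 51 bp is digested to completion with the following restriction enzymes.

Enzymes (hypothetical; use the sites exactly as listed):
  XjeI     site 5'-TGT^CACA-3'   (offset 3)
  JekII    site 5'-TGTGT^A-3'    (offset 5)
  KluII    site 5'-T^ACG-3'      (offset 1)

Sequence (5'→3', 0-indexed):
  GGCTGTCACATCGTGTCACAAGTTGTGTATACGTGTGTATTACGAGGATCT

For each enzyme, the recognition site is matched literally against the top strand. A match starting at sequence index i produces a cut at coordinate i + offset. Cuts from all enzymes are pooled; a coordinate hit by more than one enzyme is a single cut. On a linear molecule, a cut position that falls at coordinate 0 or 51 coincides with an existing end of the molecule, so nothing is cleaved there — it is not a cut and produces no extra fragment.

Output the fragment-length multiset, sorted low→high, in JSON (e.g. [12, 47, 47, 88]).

Per-enzyme occurrences:
  XjeI TGTCACA/3: at [3, 13] ⇒ [6, 16]
  JekII TGTGTA/5: at [23, 33] ⇒ [28, 38]
  KluII TACG/1: at [29, 40] ⇒ [30, 41]

All cut coordinates (distinct, sorted): [6, 16, 28, 30, 38, 41]

Fragment lengths:
  [0,6): 6 bp
  [6,16): 10 bp
  [16,28): 12 bp
  [28,30): 2 bp
  [30,38): 8 bp
  [38,41): 3 bp
  [41,51): 10 bp

[2,3,6,8,10,10,12]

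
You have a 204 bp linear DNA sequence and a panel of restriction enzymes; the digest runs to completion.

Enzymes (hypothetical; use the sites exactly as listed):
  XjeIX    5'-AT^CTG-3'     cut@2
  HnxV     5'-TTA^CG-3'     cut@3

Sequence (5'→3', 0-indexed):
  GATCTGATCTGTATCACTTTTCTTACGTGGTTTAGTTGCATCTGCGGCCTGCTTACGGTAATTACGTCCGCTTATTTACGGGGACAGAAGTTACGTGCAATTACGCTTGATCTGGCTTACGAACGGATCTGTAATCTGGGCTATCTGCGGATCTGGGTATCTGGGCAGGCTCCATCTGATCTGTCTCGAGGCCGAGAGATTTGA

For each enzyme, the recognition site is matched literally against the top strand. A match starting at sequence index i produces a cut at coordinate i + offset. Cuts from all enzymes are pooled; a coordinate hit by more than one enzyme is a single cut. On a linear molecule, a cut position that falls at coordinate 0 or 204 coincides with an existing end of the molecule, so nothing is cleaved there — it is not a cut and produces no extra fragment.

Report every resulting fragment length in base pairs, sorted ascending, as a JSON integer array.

Site scan:
  XjeIX (ATCTG, off=2): starts [1, 6, 39, 109, 126, 133, 142, 150, 158, 173, 178] → cuts [3, 8, 41, 111, 128, 135, 144, 152, 160, 175, 180]
  HnxV (TTACG, off=3): starts [22, 52, 61, 75, 90, 100, 116] → cuts [25, 55, 64, 78, 93, 103, 119]

All cut coordinates (distinct, sorted): [3, 8, 25, 41, 55, 64, 78, 93, 103, 111, 119, 128, 135, 144, 152, 160, 175, 180]

Fragments:
  [0,3): 3 bp
  [3,8): 5 bp
  [8,25): 17 bp
  [25,41): 16 bp
  [41,55): 14 bp
  [55,64): 9 bp
  [64,78): 14 bp
  [78,93): 15 bp
  [93,103): 10 bp
  [103,111): 8 bp
  [111,119): 8 bp
  [119,128): 9 bp
  [128,135): 7 bp
  [135,144): 9 bp
  [144,152): 8 bp
  [152,160): 8 bp
  [160,175): 15 bp
  [175,180): 5 bp
  [180,204): 24 bp

[3,5,5,7,8,8,8,8,9,9,9,10,14,14,15,15,16,17,24]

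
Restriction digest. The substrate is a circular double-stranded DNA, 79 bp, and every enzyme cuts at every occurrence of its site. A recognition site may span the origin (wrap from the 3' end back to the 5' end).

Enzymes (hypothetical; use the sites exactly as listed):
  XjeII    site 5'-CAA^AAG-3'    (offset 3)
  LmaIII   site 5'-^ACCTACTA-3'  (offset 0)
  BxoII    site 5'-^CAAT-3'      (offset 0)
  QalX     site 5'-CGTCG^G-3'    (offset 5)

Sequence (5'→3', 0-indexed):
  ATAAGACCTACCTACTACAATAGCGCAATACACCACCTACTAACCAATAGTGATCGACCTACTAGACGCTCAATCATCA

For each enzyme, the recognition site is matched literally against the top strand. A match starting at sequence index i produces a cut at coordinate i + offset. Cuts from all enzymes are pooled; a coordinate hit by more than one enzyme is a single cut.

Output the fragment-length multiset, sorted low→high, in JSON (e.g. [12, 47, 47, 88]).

[7,8,8,9,10,11,12,14]

Site scan:
  XjeII (CAAAAG, off=3): no sites
  LmaIII ACCTACTA/0: at [9, 34, 56] ⇒ [9, 34, 56]
  BxoII CAAT/0: at [17, 25, 44, 70, 77] ⇒ [17, 25, 44, 70, 77]
  QalX (CGTCGG, off=5): no sites

Pooled cuts: [9, 17, 25, 34, 44, 56, 70, 77]

Fragment lengths:
  9→17: 8 bp
  17→25: 8 bp
  25→34: 9 bp
  34→44: 10 bp
  44→56: 12 bp
  56→70: 14 bp
  70→77: 7 bp
  77→9 (wrap): 79-77+9 = 11 bp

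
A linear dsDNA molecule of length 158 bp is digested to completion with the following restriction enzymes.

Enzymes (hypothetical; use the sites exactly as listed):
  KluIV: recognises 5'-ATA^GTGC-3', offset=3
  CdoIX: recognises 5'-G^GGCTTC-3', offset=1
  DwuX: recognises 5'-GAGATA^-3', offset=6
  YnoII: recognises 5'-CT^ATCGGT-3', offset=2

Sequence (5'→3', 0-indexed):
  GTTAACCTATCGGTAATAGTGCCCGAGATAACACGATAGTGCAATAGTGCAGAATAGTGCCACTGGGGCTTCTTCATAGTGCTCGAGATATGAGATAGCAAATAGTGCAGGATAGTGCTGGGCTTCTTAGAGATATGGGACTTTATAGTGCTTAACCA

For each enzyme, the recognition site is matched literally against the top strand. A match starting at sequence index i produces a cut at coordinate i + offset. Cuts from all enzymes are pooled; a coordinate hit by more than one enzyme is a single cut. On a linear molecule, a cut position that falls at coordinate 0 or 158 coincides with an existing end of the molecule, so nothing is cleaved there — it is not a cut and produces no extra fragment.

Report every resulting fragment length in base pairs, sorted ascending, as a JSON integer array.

[6,7,7,8,8,8,10,10,10,10,11,12,12,12,12,15]

Site scan:
  KluIV ATAGTGC/3: at [15, 35, 43, 53, 75, 101, 111, 144] ⇒ [18, 38, 46, 56, 78, 104, 114, 147]
  CdoIX GGGCTTC/1: at [65, 119] ⇒ [66, 120]
  DwuX GAGATA/6: at [24, 84, 91, 129] ⇒ [30, 90, 97, 135]
  YnoII CTATCGGT/2: at [6] ⇒ [8]

All cut coordinates (distinct, sorted): [8, 18, 30, 38, 46, 56, 66, 78, 90, 97, 104, 114, 120, 135, 147]

Fragment lengths:
  [0,8): 8 bp
  [8,18): 10 bp
  [18,30): 12 bp
  [30,38): 8 bp
  [38,46): 8 bp
  [46,56): 10 bp
  [56,66): 10 bp
  [66,78): 12 bp
  [78,90): 12 bp
  [90,97): 7 bp
  [97,104): 7 bp
  [104,114): 10 bp
  [114,120): 6 bp
  [120,135): 15 bp
  [135,147): 12 bp
  [147,158): 11 bp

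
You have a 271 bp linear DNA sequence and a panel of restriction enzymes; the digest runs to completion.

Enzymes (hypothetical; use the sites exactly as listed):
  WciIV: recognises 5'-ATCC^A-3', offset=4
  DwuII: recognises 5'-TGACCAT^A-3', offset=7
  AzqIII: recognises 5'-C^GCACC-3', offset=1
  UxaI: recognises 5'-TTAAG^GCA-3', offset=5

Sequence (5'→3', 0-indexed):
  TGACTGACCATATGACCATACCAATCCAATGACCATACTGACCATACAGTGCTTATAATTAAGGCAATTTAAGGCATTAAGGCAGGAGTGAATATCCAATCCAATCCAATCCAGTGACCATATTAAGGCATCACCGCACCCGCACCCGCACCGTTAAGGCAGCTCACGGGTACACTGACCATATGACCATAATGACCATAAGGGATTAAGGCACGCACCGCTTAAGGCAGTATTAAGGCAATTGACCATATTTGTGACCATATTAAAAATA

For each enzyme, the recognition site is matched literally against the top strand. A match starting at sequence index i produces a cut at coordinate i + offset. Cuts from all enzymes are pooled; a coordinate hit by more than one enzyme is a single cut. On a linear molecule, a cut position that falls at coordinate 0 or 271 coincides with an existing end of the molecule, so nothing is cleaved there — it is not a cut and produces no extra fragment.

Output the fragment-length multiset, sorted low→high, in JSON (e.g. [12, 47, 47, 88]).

Scan for sites:
  WciIV ATCCA/4: at [23, 93, 98, 103, 108] ⇒ [27, 97, 102, 107, 112]
  DwuII TGACCATA/7: at [4, 12, 29, 38, 114, 175, 183, 192, 242, 254] ⇒ [11, 19, 36, 45, 121, 182, 190, 199, 249, 261]
  AzqIII CGCACC/1: at [134, 140, 146, 213] ⇒ [135, 141, 147, 214]
  UxaI TTAAGGCA/5: at [58, 68, 76, 122, 153, 205, 221, 232] ⇒ [63, 73, 81, 127, 158, 210, 226, 237]

Pooled cuts: [11, 19, 27, 36, 45, 63, 73, 81, 97, 102, 107, 112, 121, 127, 135, 141, 147, 158, 182, 190, 199, 210, 214, 226, 237, 249, 261]

Fragments:
  [0,11): 11 bp
  [11,19): 8 bp
  [19,27): 8 bp
  [27,36): 9 bp
  [36,45): 9 bp
  [45,63): 18 bp
  [63,73): 10 bp
  [73,81): 8 bp
  [81,97): 16 bp
  [97,102): 5 bp
  [102,107): 5 bp
  [107,112): 5 bp
  [112,121): 9 bp
  [121,127): 6 bp
  [127,135): 8 bp
  [135,141): 6 bp
  [141,147): 6 bp
  [147,158): 11 bp
  [158,182): 24 bp
  [182,190): 8 bp
  [190,199): 9 bp
  [199,210): 11 bp
  [210,214): 4 bp
  [214,226): 12 bp
  [226,237): 11 bp
  [237,249): 12 bp
  [249,261): 12 bp
  [261,271): 10 bp

[4,5,5,5,6,6,6,8,8,8,8,8,9,9,9,9,10,10,11,11,11,11,12,12,12,16,18,24]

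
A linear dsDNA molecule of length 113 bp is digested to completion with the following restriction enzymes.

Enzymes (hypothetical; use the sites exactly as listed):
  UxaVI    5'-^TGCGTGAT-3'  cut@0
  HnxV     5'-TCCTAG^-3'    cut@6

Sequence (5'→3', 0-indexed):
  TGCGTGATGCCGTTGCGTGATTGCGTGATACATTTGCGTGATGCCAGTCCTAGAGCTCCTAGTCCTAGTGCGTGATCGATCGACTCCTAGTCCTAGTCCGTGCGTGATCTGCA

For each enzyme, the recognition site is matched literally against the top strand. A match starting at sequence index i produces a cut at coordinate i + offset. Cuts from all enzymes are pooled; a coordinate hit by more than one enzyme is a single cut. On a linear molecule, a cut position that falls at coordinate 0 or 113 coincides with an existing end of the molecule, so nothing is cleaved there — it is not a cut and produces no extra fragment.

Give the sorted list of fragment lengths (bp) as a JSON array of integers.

Scan for sites:
  UxaVI (TGCGTGAT, off=0): starts [0, 13, 21, 34, 68, 100] → cuts [13, 21, 34, 68, 100] (position 0 is a terminus of the linear molecule — no cut)
  HnxV (TCCTAG, off=6): starts [47, 56, 62, 84, 90] → cuts [53, 62, 68, 90, 96]

All cut coordinates (distinct, sorted): [13, 21, 34, 53, 62, 68, 90, 96, 100]

Fragments:
  [0,13): 13 bp
  [13,21): 8 bp
  [21,34): 13 bp
  [34,53): 19 bp
  [53,62): 9 bp
  [62,68): 6 bp
  [68,90): 22 bp
  [90,96): 6 bp
  [96,100): 4 bp
  [100,113): 13 bp

[4,6,6,8,9,13,13,13,19,22]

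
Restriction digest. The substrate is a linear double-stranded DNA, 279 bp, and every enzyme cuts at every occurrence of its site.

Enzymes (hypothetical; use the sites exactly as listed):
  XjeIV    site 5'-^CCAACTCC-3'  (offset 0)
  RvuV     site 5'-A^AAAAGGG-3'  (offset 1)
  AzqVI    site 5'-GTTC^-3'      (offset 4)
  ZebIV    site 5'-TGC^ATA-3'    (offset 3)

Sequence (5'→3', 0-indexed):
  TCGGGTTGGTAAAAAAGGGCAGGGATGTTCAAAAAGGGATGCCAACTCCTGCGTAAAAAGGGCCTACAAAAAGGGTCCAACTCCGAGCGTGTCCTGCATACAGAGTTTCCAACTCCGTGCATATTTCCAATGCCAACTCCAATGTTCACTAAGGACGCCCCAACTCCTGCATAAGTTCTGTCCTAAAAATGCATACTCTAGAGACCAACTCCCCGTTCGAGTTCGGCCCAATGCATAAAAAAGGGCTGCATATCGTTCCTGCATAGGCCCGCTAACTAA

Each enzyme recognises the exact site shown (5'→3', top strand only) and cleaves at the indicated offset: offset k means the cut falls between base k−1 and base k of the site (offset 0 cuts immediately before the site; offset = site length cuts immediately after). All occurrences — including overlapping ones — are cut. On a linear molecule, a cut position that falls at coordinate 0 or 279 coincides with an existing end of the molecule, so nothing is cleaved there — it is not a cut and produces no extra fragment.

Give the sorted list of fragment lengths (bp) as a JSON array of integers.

[1,4,4,6,8,8,9,10,10,11,11,11,12,12,12,12,12,13,14,14,14,15,17,18,21]

Site scan:
  XjeIV (CCAACTCC, off=0): starts [41, 76, 108, 132, 159, 204] → cuts [41, 76, 108, 132, 159, 204]
  RvuV (AAAAAGGG, off=1): starts [11, 30, 54, 67, 237] → cuts [12, 31, 55, 68, 238]
  AzqVI (GTTC, off=4): starts [26, 143, 174, 214, 220, 254] → cuts [30, 147, 178, 218, 224, 258]
  ZebIV (TGCATA, off=3): starts [94, 117, 167, 189, 231, 246, 259] → cuts [97, 120, 170, 192, 234, 249, 262]

All cut coordinates (distinct, sorted): [12, 30, 31, 41, 55, 68, 76, 97, 108, 120, 132, 147, 159, 170, 178, 192, 204, 218, 224, 234, 238, 249, 258, 262]

Fragment lengths:
  [0,12): 12 bp
  [12,30): 18 bp
  [30,31): 1 bp
  [31,41): 10 bp
  [41,55): 14 bp
  [55,68): 13 bp
  [68,76): 8 bp
  [76,97): 21 bp
  [97,108): 11 bp
  [108,120): 12 bp
  [120,132): 12 bp
  [132,147): 15 bp
  [147,159): 12 bp
  [159,170): 11 bp
  [170,178): 8 bp
  [178,192): 14 bp
  [192,204): 12 bp
  [204,218): 14 bp
  [218,224): 6 bp
  [224,234): 10 bp
  [234,238): 4 bp
  [238,249): 11 bp
  [249,258): 9 bp
  [258,262): 4 bp
  [262,279): 17 bp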